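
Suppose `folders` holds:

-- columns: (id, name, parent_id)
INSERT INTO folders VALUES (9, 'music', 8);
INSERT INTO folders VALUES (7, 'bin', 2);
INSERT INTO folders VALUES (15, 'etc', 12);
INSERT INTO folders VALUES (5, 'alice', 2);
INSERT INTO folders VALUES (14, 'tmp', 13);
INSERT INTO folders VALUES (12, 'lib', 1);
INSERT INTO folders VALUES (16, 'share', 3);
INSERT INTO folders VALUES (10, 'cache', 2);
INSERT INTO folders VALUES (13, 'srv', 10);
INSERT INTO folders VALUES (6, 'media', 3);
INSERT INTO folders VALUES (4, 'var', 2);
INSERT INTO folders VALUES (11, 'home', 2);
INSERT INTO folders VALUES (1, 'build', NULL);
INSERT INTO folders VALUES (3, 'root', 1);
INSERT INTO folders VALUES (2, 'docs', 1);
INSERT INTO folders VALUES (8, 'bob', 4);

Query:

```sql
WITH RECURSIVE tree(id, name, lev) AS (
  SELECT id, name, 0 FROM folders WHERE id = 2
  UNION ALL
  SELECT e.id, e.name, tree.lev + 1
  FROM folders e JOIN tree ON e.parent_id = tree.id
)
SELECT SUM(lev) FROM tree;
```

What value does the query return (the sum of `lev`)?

Base: id=2 (docs) at lev 0.
Iteration 1: rows with parent_id in {2} -> var (id 4, lev 1), alice (id 5, lev 1), bin (id 7, lev 1), cache (id 10, lev 1), home (id 11, lev 1).
Iteration 2: rows with parent_id in {4,5,7,10,11} -> bob (id 8, lev 2), srv (id 13, lev 2).
Iteration 3: rows with parent_id in {8,13} -> music (id 9, lev 3), tmp (id 14, lev 3).
Iteration 4: no rows with parent_id in {9,14}; recursion stops.
SUM(lev) = 0 + 1 + 1 + 1 + 1 + 1 + 2 + 2 + 3 + 3 = 15.

15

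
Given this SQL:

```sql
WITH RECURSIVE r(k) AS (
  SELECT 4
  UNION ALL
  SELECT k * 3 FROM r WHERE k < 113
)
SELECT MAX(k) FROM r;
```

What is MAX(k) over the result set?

324

Base: k=4.
Iteration 1: 4 < 113 holds -> k = 4 * 3 = 12.
Iteration 2: 12 < 113 holds -> k = 12 * 3 = 36.
Iteration 3: 36 < 113 holds -> k = 36 * 3 = 108.
Iteration 4: 108 < 113 holds -> k = 108 * 3 = 324.
Iteration 5: 324 < 113 fails; recursion stops.
k values: 4, 12, 36, 108, 324; the maximum is 324.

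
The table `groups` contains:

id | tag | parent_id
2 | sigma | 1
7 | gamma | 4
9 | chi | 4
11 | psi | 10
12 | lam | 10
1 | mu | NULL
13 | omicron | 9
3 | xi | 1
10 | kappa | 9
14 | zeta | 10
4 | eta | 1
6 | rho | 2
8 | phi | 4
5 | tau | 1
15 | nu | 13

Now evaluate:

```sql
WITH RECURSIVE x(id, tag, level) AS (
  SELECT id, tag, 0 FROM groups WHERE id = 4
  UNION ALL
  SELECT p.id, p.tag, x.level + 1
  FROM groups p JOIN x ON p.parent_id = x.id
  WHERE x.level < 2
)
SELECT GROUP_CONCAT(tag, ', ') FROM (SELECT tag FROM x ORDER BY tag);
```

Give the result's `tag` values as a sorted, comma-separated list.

chi, eta, gamma, kappa, omicron, phi

Base: id=4 (eta) at level 0.
Iteration 1: rows with parent_id in {4} -> gamma (id 7, level 1), phi (id 8, level 1), chi (id 9, level 1).
Iteration 2: rows with parent_id in {7,8,9} -> kappa (id 10, level 2), omicron (id 13, level 2).
Iteration 3: level < 2 fails for all current rows; recursion stops.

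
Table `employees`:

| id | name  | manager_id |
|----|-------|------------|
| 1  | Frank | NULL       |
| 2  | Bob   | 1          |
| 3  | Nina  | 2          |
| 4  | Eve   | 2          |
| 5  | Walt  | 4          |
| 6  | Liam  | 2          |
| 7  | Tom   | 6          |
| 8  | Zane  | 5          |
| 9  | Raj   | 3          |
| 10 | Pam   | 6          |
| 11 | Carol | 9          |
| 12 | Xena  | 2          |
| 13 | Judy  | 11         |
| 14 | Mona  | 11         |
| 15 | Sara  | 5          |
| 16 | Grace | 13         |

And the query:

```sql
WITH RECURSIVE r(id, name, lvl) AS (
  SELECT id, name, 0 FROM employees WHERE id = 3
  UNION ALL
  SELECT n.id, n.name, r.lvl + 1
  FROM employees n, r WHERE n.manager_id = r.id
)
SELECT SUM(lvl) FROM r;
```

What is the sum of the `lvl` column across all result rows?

13

Base: id=3 (Nina) at lvl 0.
Iteration 1: rows with manager_id in {3} -> Raj (id 9, lvl 1).
Iteration 2: rows with manager_id in {9} -> Carol (id 11, lvl 2).
Iteration 3: rows with manager_id in {11} -> Judy (id 13, lvl 3), Mona (id 14, lvl 3).
Iteration 4: rows with manager_id in {13,14} -> Grace (id 16, lvl 4).
Iteration 5: no rows with manager_id in {16}; recursion stops.
SUM(lvl) = 0 + 1 + 2 + 3 + 3 + 4 = 13.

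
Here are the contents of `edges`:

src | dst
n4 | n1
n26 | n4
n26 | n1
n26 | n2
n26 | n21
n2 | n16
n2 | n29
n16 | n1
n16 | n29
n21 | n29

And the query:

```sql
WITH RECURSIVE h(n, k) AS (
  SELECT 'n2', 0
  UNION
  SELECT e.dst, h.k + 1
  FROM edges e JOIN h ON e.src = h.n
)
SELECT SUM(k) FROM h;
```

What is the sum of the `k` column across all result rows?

6

Base: (n2, k=0).
Iteration 1: edges from {n2} -> (n16, k=1), (n29, k=1).
Iteration 2: edges from {n16,n29} -> (n1, k=2), (n29, k=2).
Iteration 3: no outgoing edges from {n1,n29}; recursion stops.
SUM(k) = 0 + 1 + 1 + 2 + 2 = 6.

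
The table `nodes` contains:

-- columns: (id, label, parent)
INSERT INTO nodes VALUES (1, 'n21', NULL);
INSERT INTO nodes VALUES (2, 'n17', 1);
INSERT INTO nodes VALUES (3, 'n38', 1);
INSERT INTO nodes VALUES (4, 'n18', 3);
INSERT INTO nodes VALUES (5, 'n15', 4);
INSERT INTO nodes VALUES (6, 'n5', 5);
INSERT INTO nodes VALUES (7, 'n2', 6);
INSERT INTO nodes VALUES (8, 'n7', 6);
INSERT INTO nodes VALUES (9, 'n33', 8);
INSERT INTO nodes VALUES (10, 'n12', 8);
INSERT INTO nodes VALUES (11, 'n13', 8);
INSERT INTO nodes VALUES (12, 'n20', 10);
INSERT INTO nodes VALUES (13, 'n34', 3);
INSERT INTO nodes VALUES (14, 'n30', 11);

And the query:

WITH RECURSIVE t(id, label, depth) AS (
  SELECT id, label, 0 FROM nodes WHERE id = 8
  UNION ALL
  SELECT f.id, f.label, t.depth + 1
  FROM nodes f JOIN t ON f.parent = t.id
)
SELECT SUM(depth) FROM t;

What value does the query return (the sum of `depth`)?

7

Base: id=8 (n7) at depth 0.
Iteration 1: rows with parent in {8} -> n33 (id 9, depth 1), n12 (id 10, depth 1), n13 (id 11, depth 1).
Iteration 2: rows with parent in {9,10,11} -> n20 (id 12, depth 2), n30 (id 14, depth 2).
Iteration 3: no rows with parent in {12,14}; recursion stops.
SUM(depth) = 0 + 1 + 1 + 1 + 2 + 2 = 7.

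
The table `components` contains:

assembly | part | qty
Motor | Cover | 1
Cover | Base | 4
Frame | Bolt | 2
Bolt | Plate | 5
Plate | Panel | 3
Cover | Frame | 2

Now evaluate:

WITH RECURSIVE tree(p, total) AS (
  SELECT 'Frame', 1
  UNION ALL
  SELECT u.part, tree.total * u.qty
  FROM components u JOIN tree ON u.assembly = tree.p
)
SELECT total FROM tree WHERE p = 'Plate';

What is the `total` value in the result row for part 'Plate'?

10

Base: (Frame, total=1).
Iteration 1: components of {Frame} -> Bolt = 1*2 = 2.
Iteration 2: components of {Bolt} -> Plate = 2*5 = 10.
Iteration 3: components of {Plate} -> Panel = 10*3 = 30.
Iteration 4: no further components; recursion stops.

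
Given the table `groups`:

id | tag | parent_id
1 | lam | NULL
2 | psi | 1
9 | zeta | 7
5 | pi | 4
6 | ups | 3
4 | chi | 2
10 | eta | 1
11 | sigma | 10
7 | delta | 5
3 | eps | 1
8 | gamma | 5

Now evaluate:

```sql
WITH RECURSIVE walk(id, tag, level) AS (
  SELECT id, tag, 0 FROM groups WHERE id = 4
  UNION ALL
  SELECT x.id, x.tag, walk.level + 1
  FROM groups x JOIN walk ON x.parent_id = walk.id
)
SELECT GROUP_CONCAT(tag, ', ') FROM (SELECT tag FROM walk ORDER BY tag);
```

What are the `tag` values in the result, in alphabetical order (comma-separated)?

chi, delta, gamma, pi, zeta

Base: id=4 (chi) at level 0.
Iteration 1: rows with parent_id in {4} -> pi (id 5, level 1).
Iteration 2: rows with parent_id in {5} -> delta (id 7, level 2), gamma (id 8, level 2).
Iteration 3: rows with parent_id in {7,8} -> zeta (id 9, level 3).
Iteration 4: no rows with parent_id in {9}; recursion stops.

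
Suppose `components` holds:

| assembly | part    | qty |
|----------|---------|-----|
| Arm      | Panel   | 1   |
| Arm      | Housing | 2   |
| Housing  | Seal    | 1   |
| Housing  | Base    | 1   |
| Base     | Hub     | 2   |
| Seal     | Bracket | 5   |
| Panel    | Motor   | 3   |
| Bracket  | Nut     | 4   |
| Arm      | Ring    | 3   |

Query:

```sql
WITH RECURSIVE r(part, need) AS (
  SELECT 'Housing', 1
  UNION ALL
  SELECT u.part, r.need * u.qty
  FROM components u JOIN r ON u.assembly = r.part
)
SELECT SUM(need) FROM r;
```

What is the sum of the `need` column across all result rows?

Base: (Housing, need=1).
Iteration 1: components of {Housing} -> Base = 1*1 = 1, Seal = 1*1 = 1.
Iteration 2: components of {Base,Seal} -> Bracket = 1*5 = 5, Hub = 1*2 = 2.
Iteration 3: components of {Bracket,Hub} -> Nut = 5*4 = 20.
Iteration 4: no further components; recursion stops.
SUM(need) = 1 + 1 + 1 + 5 + 2 + 20 = 30.

30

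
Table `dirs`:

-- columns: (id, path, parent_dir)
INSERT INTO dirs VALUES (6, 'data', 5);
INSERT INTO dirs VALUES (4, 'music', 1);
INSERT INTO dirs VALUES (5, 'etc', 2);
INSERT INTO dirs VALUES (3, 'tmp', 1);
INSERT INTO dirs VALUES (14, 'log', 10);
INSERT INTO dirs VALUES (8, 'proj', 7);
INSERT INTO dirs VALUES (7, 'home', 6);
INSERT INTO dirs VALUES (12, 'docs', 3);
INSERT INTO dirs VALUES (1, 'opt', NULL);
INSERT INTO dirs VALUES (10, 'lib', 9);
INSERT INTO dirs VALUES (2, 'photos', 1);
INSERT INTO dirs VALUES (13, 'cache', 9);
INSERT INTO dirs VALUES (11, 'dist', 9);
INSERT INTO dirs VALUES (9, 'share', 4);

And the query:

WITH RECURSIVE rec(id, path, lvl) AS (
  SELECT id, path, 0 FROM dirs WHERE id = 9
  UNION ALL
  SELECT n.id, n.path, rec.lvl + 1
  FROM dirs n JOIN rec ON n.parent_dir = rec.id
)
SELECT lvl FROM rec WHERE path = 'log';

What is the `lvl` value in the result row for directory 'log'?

Base: id=9 (share) at lvl 0.
Iteration 1: rows with parent_dir in {9} -> lib (id 10, lvl 1), dist (id 11, lvl 1), cache (id 13, lvl 1).
Iteration 2: rows with parent_dir in {10,11,13} -> log (id 14, lvl 2).
Iteration 3: no rows with parent_dir in {14}; recursion stops.

2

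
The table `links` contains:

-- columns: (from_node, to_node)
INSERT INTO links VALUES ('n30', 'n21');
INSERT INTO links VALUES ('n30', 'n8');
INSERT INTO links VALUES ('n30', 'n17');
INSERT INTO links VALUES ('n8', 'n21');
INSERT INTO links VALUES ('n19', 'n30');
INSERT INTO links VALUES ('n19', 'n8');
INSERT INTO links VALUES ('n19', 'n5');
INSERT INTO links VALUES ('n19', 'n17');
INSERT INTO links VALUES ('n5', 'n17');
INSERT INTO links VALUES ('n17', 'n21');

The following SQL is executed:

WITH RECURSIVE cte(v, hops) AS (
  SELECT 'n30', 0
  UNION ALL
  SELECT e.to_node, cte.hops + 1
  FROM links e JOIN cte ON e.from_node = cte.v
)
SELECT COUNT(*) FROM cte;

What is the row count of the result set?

6

Base: (n30, hops=0).
Iteration 1: edges from {n30} -> (n17, hops=1), (n21, hops=1), (n8, hops=1).
Iteration 2: edges from {n17,n21,n8} -> (n21, hops=2) x2. [UNION ALL keeps all 2 new rows, including repeats]
Iteration 3: no outgoing edges from {n21}; recursion stops.
Total rows emitted: 6.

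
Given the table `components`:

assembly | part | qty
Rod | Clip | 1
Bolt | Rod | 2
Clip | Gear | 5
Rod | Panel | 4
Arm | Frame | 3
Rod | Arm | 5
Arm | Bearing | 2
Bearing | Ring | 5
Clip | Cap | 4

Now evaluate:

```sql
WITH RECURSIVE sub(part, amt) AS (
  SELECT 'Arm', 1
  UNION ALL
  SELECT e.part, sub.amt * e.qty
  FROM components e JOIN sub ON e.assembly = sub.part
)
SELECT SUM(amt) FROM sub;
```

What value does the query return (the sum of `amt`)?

16

Base: (Arm, amt=1).
Iteration 1: components of {Arm} -> Bearing = 1*2 = 2, Frame = 1*3 = 3.
Iteration 2: components of {Bearing,Frame} -> Ring = 2*5 = 10.
Iteration 3: no further components; recursion stops.
SUM(amt) = 1 + 2 + 3 + 10 = 16.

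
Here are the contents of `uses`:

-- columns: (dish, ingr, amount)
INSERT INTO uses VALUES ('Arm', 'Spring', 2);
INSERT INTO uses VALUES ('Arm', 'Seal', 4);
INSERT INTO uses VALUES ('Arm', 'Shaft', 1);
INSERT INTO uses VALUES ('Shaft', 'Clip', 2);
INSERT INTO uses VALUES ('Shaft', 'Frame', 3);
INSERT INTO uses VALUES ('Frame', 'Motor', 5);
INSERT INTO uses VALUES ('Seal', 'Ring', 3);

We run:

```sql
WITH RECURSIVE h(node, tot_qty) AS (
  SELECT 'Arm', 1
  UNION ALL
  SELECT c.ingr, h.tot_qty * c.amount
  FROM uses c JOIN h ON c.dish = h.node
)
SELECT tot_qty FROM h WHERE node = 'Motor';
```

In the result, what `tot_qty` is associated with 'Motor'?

15

Base: (Arm, tot_qty=1).
Iteration 1: components of {Arm} -> Seal = 1*4 = 4, Shaft = 1*1 = 1, Spring = 1*2 = 2.
Iteration 2: components of {Seal,Shaft,Spring} -> Clip = 1*2 = 2, Frame = 1*3 = 3, Ring = 4*3 = 12.
Iteration 3: components of {Clip,Frame,Ring} -> Motor = 3*5 = 15.
Iteration 4: no further components; recursion stops.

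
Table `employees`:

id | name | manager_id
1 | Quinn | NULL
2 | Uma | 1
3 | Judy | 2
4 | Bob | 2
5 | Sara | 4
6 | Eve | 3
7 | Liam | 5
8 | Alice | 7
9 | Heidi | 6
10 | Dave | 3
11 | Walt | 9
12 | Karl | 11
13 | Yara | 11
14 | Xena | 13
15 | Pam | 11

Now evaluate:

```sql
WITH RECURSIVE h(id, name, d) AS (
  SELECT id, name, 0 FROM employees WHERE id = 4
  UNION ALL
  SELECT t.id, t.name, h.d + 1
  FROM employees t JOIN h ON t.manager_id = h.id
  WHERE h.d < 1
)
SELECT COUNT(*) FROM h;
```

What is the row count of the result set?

2

Base: id=4 (Bob) at d 0.
Iteration 1: rows with manager_id in {4} -> Sara (id 5, d 1).
Iteration 2: d < 1 fails for all current rows; recursion stops.
Total rows emitted: 2.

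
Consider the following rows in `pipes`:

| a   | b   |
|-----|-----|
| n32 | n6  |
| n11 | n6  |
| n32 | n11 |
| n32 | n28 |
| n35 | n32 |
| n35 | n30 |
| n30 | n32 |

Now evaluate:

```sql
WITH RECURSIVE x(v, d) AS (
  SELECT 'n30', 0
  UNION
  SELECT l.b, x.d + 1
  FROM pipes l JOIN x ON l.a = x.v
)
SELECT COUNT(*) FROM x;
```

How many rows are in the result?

Base: (n30, d=0).
Iteration 1: edges from {n30} -> (n32, d=1).
Iteration 2: edges from {n32} -> (n11, d=2), (n28, d=2), (n6, d=2).
Iteration 3: edges from {n11,n28,n6} -> (n6, d=3).
Iteration 4: no outgoing edges from {n6}; recursion stops.
Total rows emitted: 6.

6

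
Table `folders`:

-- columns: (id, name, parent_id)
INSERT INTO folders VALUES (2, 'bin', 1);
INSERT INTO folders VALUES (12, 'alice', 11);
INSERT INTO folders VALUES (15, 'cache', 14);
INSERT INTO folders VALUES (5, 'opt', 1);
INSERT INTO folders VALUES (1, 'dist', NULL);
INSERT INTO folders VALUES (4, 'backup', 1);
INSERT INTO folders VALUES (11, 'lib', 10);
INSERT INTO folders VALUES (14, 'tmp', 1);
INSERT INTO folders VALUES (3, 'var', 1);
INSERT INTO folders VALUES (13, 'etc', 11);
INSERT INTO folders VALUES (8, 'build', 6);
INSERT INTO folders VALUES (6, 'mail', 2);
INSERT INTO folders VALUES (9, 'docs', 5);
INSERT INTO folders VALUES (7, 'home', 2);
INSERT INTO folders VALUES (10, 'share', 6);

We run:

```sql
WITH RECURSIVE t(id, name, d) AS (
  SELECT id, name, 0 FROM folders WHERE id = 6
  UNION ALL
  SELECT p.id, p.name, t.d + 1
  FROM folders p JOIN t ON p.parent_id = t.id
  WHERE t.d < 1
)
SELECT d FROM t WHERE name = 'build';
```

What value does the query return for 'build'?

1

Base: id=6 (mail) at d 0.
Iteration 1: rows with parent_id in {6} -> build (id 8, d 1), share (id 10, d 1).
Iteration 2: d < 1 fails for all current rows; recursion stops.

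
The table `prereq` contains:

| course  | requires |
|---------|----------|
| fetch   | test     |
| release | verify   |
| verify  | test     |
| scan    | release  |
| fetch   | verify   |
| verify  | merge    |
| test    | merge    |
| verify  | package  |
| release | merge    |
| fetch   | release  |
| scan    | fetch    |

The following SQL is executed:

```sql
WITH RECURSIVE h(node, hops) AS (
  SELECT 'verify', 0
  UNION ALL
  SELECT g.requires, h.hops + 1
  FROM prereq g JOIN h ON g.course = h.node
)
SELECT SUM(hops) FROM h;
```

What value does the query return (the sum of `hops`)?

Base: (verify, hops=0).
Iteration 1: edges from {verify} -> (merge, hops=1), (package, hops=1), (test, hops=1).
Iteration 2: edges from {merge,package,test} -> (merge, hops=2).
Iteration 3: no outgoing edges from {merge}; recursion stops.
SUM(hops) = 0 + 1 + 1 + 1 + 2 = 5.

5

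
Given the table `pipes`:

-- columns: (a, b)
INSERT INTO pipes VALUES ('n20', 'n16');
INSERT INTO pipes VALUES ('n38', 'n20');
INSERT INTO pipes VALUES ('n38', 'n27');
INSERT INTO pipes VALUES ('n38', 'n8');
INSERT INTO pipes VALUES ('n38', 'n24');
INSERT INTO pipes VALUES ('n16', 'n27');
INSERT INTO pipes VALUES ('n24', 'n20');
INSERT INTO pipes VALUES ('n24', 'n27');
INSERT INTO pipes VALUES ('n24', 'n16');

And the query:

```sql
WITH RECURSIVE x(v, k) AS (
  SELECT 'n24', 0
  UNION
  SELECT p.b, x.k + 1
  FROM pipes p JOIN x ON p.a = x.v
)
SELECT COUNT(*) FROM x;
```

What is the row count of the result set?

7

Base: (n24, k=0).
Iteration 1: edges from {n24} -> (n16, k=1), (n20, k=1), (n27, k=1).
Iteration 2: edges from {n16,n20,n27} -> (n16, k=2), (n27, k=2).
Iteration 3: edges from {n16,n27} -> (n27, k=3).
Iteration 4: no outgoing edges from {n27}; recursion stops.
Total rows emitted: 7.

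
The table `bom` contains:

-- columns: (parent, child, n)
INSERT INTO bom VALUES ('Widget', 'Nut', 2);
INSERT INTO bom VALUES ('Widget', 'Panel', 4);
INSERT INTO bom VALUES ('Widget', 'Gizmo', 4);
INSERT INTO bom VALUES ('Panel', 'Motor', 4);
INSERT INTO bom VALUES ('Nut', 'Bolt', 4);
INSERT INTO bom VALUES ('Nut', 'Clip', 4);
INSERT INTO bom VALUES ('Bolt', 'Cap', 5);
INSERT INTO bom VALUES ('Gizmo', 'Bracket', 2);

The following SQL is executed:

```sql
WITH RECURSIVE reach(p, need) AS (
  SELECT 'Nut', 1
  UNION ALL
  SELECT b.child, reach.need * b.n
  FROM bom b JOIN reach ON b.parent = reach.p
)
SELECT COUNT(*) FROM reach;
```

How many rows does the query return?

Base: (Nut, need=1).
Iteration 1: components of {Nut} -> Bolt = 1*4 = 4, Clip = 1*4 = 4.
Iteration 2: components of {Bolt,Clip} -> Cap = 4*5 = 20.
Iteration 3: no further components; recursion stops.
Total rows emitted: 4.

4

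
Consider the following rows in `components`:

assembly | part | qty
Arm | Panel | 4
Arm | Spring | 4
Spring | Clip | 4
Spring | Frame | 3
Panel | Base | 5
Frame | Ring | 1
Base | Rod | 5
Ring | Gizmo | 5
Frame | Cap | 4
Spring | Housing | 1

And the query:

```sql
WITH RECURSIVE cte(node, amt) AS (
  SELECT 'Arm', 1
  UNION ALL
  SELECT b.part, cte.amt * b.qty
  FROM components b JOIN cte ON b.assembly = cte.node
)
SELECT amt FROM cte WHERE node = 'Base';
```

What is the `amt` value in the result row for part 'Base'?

20

Base: (Arm, amt=1).
Iteration 1: components of {Arm} -> Panel = 1*4 = 4, Spring = 1*4 = 4.
Iteration 2: components of {Panel,Spring} -> Base = 4*5 = 20, Clip = 4*4 = 16, Frame = 4*3 = 12, Housing = 4*1 = 4.
Iteration 3: components of {Base,Clip,Frame,Housing} -> Cap = 12*4 = 48, Ring = 12*1 = 12, Rod = 20*5 = 100.
Iteration 4: components of {Cap,Ring,Rod} -> Gizmo = 12*5 = 60.
Iteration 5: no further components; recursion stops.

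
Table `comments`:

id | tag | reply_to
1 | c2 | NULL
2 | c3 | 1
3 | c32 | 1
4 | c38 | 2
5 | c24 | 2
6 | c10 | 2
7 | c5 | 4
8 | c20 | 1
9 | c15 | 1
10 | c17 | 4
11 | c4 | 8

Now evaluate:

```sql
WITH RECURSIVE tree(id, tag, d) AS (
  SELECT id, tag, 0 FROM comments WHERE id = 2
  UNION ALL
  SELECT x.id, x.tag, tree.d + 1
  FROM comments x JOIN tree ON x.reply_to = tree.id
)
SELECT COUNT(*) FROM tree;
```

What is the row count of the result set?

Base: id=2 (c3) at d 0.
Iteration 1: rows with reply_to in {2} -> c38 (id 4, d 1), c24 (id 5, d 1), c10 (id 6, d 1).
Iteration 2: rows with reply_to in {4,5,6} -> c5 (id 7, d 2), c17 (id 10, d 2).
Iteration 3: no rows with reply_to in {7,10}; recursion stops.
Total rows emitted: 6.

6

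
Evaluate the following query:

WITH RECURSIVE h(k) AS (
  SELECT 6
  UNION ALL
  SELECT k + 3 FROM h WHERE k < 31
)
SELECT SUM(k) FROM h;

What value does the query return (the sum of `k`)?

195

Base: k=6.
Iteration 1: 6 < 31 holds -> k = 6 + 3 = 9.
Iteration 2: 9 < 31 holds -> k = 9 + 3 = 12.
Iteration 3: 12 < 31 holds -> k = 12 + 3 = 15.
Iteration 4: 15 < 31 holds -> k = 15 + 3 = 18.
Iteration 5: 18 < 31 holds -> k = 18 + 3 = 21.
Iteration 6: 21 < 31 holds -> k = 21 + 3 = 24.
Iteration 7: 24 < 31 holds -> k = 24 + 3 = 27.
Iteration 8: 27 < 31 holds -> k = 27 + 3 = 30.
Iteration 9: 30 < 31 holds -> k = 30 + 3 = 33.
Iteration 10: 33 < 31 fails; recursion stops.
SUM(k) = 6 + 9 + 12 + 15 + 18 + 21 + 24 + 27 + 30 + 33 = 195.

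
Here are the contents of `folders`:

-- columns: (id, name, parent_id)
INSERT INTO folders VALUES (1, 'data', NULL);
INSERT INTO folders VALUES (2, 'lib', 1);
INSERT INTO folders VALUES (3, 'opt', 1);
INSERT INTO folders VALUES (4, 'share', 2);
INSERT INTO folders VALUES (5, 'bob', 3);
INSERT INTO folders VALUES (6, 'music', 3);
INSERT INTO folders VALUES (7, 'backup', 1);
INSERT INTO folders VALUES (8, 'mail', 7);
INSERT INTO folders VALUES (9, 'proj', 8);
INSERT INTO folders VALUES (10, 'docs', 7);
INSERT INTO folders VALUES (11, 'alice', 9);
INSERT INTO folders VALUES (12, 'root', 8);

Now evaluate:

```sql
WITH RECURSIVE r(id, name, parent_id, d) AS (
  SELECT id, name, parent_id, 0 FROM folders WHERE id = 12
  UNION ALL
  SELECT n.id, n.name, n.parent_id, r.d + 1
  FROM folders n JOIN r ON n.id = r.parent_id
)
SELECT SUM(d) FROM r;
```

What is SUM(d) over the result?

Base: id=12 (root), parent_id=8, d 0.
Iteration 1: join on id=8 -> mail (id 8, parent_id=7, d 1).
Iteration 2: join on id=7 -> backup (id 7, parent_id=1, d 2).
Iteration 3: join on id=1 -> data (id 1, parent_id=NULL, d 3).
Iteration 4: parent_id is NULL; no match; recursion stops.
SUM(d) = 0 + 1 + 2 + 3 = 6.

6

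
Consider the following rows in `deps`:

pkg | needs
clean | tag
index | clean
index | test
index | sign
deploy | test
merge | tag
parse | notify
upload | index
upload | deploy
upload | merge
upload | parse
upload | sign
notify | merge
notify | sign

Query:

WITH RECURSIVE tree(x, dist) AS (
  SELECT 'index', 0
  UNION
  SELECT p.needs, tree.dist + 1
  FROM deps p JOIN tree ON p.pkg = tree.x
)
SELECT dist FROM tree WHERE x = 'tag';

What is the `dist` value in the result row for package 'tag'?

2

Base: (index, dist=0).
Iteration 1: edges from {index} -> (clean, dist=1), (sign, dist=1), (test, dist=1).
Iteration 2: edges from {clean,sign,test} -> (tag, dist=2).
Iteration 3: no outgoing edges from {tag}; recursion stops.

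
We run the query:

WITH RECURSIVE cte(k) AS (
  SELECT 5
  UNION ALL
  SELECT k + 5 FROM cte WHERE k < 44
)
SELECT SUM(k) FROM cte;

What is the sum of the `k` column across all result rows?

225

Base: k=5.
Iteration 1: 5 < 44 holds -> k = 5 + 5 = 10.
Iteration 2: 10 < 44 holds -> k = 10 + 5 = 15.
Iteration 3: 15 < 44 holds -> k = 15 + 5 = 20.
Iteration 4: 20 < 44 holds -> k = 20 + 5 = 25.
Iteration 5: 25 < 44 holds -> k = 25 + 5 = 30.
Iteration 6: 30 < 44 holds -> k = 30 + 5 = 35.
Iteration 7: 35 < 44 holds -> k = 35 + 5 = 40.
Iteration 8: 40 < 44 holds -> k = 40 + 5 = 45.
Iteration 9: 45 < 44 fails; recursion stops.
SUM(k) = 5 + 10 + 15 + 20 + 25 + 30 + 35 + 40 + 45 = 225.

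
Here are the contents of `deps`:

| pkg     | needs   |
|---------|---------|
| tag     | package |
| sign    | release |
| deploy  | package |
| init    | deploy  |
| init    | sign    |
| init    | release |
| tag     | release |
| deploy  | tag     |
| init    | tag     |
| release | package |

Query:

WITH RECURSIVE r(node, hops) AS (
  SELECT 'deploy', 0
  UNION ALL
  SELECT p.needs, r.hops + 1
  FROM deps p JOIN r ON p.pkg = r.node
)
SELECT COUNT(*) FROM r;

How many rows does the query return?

Base: (deploy, hops=0).
Iteration 1: edges from {deploy} -> (package, hops=1), (tag, hops=1).
Iteration 2: edges from {package,tag} -> (package, hops=2), (release, hops=2).
Iteration 3: edges from {package,release} -> (package, hops=3).
Iteration 4: no outgoing edges from {package}; recursion stops.
Total rows emitted: 6.

6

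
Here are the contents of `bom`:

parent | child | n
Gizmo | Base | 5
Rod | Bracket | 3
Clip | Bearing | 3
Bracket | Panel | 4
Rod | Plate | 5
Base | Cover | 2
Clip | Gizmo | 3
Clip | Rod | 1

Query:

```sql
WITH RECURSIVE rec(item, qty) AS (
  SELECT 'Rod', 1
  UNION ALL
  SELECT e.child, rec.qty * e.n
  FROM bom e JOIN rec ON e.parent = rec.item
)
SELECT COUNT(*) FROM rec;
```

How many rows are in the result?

4

Base: (Rod, qty=1).
Iteration 1: components of {Rod} -> Bracket = 1*3 = 3, Plate = 1*5 = 5.
Iteration 2: components of {Bracket,Plate} -> Panel = 3*4 = 12.
Iteration 3: no further components; recursion stops.
Total rows emitted: 4.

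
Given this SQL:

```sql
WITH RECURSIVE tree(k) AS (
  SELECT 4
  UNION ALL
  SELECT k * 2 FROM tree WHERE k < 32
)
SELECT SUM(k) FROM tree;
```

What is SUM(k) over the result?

60

Base: k=4.
Iteration 1: 4 < 32 holds -> k = 4 * 2 = 8.
Iteration 2: 8 < 32 holds -> k = 8 * 2 = 16.
Iteration 3: 16 < 32 holds -> k = 16 * 2 = 32.
Iteration 4: 32 < 32 fails; recursion stops.
SUM(k) = 4 + 8 + 16 + 32 = 60.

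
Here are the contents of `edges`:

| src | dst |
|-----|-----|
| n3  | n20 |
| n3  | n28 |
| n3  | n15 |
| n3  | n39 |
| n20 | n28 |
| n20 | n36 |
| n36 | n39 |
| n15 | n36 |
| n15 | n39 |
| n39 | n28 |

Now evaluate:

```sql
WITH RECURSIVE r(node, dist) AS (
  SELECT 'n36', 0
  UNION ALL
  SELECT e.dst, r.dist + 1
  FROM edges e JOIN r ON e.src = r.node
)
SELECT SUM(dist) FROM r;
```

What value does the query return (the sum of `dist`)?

Base: (n36, dist=0).
Iteration 1: edges from {n36} -> (n39, dist=1).
Iteration 2: edges from {n39} -> (n28, dist=2).
Iteration 3: no outgoing edges from {n28}; recursion stops.
SUM(dist) = 0 + 1 + 2 = 3.

3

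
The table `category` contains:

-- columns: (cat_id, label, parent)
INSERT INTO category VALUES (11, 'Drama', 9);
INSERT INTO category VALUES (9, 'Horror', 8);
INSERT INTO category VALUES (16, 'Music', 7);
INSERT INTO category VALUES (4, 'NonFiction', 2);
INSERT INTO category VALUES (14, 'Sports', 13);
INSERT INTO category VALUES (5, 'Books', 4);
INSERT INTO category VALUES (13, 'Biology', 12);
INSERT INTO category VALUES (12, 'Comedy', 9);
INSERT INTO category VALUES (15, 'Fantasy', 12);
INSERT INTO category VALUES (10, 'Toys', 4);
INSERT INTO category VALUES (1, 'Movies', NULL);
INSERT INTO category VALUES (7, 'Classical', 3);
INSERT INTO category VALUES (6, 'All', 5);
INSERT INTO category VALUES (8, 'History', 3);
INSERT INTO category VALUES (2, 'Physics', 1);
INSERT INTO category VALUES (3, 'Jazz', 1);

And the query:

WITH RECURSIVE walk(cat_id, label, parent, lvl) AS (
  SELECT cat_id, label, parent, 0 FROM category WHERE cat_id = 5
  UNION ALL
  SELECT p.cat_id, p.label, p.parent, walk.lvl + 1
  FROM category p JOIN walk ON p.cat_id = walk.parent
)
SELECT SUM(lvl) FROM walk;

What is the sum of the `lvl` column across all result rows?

6

Base: cat_id=5 (Books), parent=4, lvl 0.
Iteration 1: join on cat_id=4 -> NonFiction (id 4, parent=2, lvl 1).
Iteration 2: join on cat_id=2 -> Physics (id 2, parent=1, lvl 2).
Iteration 3: join on cat_id=1 -> Movies (id 1, parent=NULL, lvl 3).
Iteration 4: parent is NULL; no match; recursion stops.
SUM(lvl) = 0 + 1 + 2 + 3 = 6.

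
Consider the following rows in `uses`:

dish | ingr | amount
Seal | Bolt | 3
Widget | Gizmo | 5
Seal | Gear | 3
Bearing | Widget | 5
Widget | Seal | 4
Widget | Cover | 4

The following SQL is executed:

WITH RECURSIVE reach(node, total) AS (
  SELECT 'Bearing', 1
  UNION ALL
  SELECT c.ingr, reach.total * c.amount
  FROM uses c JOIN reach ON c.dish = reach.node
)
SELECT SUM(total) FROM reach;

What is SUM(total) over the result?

191

Base: (Bearing, total=1).
Iteration 1: components of {Bearing} -> Widget = 1*5 = 5.
Iteration 2: components of {Widget} -> Cover = 5*4 = 20, Gizmo = 5*5 = 25, Seal = 5*4 = 20.
Iteration 3: components of {Cover,Gizmo,Seal} -> Bolt = 20*3 = 60, Gear = 20*3 = 60.
Iteration 4: no further components; recursion stops.
SUM(total) = 1 + 5 + 20 + 20 + 25 + 60 + 60 = 191.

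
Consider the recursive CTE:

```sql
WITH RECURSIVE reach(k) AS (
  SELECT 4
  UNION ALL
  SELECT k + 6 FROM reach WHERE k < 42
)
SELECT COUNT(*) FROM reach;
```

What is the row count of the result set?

Base: k=4.
Iteration 1: 4 < 42 holds -> k = 4 + 6 = 10.
Iteration 2: 10 < 42 holds -> k = 10 + 6 = 16.
Iteration 3: 16 < 42 holds -> k = 16 + 6 = 22.
Iteration 4: 22 < 42 holds -> k = 22 + 6 = 28.
Iteration 5: 28 < 42 holds -> k = 28 + 6 = 34.
Iteration 6: 34 < 42 holds -> k = 34 + 6 = 40.
Iteration 7: 40 < 42 holds -> k = 40 + 6 = 46.
Iteration 8: 46 < 42 fails; recursion stops.
Total rows emitted: 8.

8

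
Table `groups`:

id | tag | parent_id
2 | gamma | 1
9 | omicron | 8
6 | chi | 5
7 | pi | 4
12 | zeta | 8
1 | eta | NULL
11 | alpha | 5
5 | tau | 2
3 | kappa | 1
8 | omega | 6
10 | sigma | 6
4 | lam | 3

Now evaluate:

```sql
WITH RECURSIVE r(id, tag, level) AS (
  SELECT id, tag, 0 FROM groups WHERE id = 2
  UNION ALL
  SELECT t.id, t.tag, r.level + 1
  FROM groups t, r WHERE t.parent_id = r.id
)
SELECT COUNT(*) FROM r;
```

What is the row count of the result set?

Base: id=2 (gamma) at level 0.
Iteration 1: rows with parent_id in {2} -> tau (id 5, level 1).
Iteration 2: rows with parent_id in {5} -> chi (id 6, level 2), alpha (id 11, level 2).
Iteration 3: rows with parent_id in {6,11} -> omega (id 8, level 3), sigma (id 10, level 3).
Iteration 4: rows with parent_id in {8,10} -> omicron (id 9, level 4), zeta (id 12, level 4).
Iteration 5: no rows with parent_id in {9,12}; recursion stops.
Total rows emitted: 8.

8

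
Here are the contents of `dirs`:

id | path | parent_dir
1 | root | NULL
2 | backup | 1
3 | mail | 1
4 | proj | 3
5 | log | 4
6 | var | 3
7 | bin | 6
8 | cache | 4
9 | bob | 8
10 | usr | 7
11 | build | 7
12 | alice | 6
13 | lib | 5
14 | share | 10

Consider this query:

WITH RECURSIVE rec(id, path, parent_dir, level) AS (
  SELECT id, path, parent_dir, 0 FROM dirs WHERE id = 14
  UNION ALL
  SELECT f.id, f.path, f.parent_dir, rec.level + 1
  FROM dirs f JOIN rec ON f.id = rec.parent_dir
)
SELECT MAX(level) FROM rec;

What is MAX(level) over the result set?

5

Base: id=14 (share), parent_dir=10, level 0.
Iteration 1: join on id=10 -> usr (id 10, parent_dir=7, level 1).
Iteration 2: join on id=7 -> bin (id 7, parent_dir=6, level 2).
Iteration 3: join on id=6 -> var (id 6, parent_dir=3, level 3).
Iteration 4: join on id=3 -> mail (id 3, parent_dir=1, level 4).
Iteration 5: join on id=1 -> root (id 1, parent_dir=NULL, level 5).
Iteration 6: parent_dir is NULL; no match; recursion stops.
level values: 0, 1, 2, 3, 4, 5; the maximum is 5.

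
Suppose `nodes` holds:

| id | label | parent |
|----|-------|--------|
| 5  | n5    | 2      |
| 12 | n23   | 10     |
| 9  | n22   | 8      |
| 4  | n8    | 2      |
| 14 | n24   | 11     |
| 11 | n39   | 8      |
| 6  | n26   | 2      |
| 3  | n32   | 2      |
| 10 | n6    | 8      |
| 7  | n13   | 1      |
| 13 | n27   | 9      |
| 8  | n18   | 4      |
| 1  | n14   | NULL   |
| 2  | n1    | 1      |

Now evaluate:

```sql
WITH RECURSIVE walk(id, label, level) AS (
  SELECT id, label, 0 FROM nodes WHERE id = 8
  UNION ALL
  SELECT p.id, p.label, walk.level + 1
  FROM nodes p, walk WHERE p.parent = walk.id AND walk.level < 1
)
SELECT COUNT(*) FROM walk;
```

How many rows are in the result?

Base: id=8 (n18) at level 0.
Iteration 1: rows with parent in {8} -> n22 (id 9, level 1), n6 (id 10, level 1), n39 (id 11, level 1).
Iteration 2: level < 1 fails for all current rows; recursion stops.
Total rows emitted: 4.

4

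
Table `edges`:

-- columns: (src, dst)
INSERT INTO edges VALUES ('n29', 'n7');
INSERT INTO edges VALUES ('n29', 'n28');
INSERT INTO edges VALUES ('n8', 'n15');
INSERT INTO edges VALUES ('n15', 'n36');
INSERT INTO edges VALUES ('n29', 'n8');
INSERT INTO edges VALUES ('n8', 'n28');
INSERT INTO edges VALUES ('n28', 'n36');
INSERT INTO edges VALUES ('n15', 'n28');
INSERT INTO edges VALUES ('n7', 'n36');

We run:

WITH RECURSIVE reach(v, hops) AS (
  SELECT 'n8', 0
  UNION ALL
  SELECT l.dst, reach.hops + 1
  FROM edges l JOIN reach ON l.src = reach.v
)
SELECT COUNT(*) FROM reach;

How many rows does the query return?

Base: (n8, hops=0).
Iteration 1: edges from {n8} -> (n15, hops=1), (n28, hops=1).
Iteration 2: edges from {n15,n28} -> (n28, hops=2), (n36, hops=2) x2. [UNION ALL keeps all 3 new rows, including repeats]
Iteration 3: edges from {n28,n36} -> (n36, hops=3).
Iteration 4: no outgoing edges from {n36}; recursion stops.
Total rows emitted: 7.

7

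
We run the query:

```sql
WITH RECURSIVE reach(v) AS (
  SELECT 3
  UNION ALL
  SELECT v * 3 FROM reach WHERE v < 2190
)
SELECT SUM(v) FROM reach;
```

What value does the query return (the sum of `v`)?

9840

Base: v=3.
Iteration 1: 3 < 2190 holds -> v = 3 * 3 = 9.
Iteration 2: 9 < 2190 holds -> v = 9 * 3 = 27.
Iteration 3: 27 < 2190 holds -> v = 27 * 3 = 81.
Iteration 4: 81 < 2190 holds -> v = 81 * 3 = 243.
Iteration 5: 243 < 2190 holds -> v = 243 * 3 = 729.
Iteration 6: 729 < 2190 holds -> v = 729 * 3 = 2187.
Iteration 7: 2187 < 2190 holds -> v = 2187 * 3 = 6561.
Iteration 8: 6561 < 2190 fails; recursion stops.
SUM(v) = 3 + 9 + 27 + 81 + 243 + 729 + 2187 + 6561 = 9840.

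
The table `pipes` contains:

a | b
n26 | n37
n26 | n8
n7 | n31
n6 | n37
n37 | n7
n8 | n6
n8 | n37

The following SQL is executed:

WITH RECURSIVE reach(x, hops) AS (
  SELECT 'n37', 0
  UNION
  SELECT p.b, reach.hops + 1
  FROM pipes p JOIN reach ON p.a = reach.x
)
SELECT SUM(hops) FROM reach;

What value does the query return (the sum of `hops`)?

Base: (n37, hops=0).
Iteration 1: edges from {n37} -> (n7, hops=1).
Iteration 2: edges from {n7} -> (n31, hops=2).
Iteration 3: no outgoing edges from {n31}; recursion stops.
SUM(hops) = 0 + 1 + 2 = 3.

3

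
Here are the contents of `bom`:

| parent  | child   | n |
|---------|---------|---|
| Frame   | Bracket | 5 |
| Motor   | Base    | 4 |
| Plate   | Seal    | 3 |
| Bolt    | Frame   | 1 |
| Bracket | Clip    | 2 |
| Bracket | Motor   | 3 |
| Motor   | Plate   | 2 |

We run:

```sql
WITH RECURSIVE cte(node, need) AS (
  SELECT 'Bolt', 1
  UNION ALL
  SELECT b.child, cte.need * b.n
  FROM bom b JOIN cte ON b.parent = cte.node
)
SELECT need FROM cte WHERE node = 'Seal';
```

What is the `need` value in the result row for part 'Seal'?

Base: (Bolt, need=1).
Iteration 1: components of {Bolt} -> Frame = 1*1 = 1.
Iteration 2: components of {Frame} -> Bracket = 1*5 = 5.
Iteration 3: components of {Bracket} -> Clip = 5*2 = 10, Motor = 5*3 = 15.
Iteration 4: components of {Clip,Motor} -> Base = 15*4 = 60, Plate = 15*2 = 30.
Iteration 5: components of {Base,Plate} -> Seal = 30*3 = 90.
Iteration 6: no further components; recursion stops.

90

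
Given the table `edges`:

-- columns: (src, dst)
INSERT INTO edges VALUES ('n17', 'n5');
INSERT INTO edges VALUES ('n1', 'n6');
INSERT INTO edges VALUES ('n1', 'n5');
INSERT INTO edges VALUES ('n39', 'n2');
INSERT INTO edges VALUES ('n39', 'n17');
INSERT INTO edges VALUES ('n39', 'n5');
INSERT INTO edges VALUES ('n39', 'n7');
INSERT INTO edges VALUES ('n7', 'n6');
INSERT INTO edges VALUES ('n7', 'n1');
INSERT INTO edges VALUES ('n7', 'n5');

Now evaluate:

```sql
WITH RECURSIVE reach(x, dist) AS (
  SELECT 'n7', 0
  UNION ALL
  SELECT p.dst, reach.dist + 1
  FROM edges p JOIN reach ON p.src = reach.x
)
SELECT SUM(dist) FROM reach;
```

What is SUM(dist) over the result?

7

Base: (n7, dist=0).
Iteration 1: edges from {n7} -> (n1, dist=1), (n5, dist=1), (n6, dist=1).
Iteration 2: edges from {n1,n5,n6} -> (n5, dist=2), (n6, dist=2).
Iteration 3: no outgoing edges from {n5,n6}; recursion stops.
SUM(dist) = 0 + 1 + 1 + 1 + 2 + 2 = 7.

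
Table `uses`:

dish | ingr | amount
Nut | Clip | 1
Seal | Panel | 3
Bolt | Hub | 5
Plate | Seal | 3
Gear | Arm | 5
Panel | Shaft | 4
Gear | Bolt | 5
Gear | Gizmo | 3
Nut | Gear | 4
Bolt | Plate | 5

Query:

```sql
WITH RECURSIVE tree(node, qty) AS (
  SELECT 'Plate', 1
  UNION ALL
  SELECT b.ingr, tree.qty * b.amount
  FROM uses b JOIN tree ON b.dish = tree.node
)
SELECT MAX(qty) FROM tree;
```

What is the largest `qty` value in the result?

Base: (Plate, qty=1).
Iteration 1: components of {Plate} -> Seal = 1*3 = 3.
Iteration 2: components of {Seal} -> Panel = 3*3 = 9.
Iteration 3: components of {Panel} -> Shaft = 9*4 = 36.
Iteration 4: no further components; recursion stops.
qty values: 1, 3, 9, 36; the maximum is 36.

36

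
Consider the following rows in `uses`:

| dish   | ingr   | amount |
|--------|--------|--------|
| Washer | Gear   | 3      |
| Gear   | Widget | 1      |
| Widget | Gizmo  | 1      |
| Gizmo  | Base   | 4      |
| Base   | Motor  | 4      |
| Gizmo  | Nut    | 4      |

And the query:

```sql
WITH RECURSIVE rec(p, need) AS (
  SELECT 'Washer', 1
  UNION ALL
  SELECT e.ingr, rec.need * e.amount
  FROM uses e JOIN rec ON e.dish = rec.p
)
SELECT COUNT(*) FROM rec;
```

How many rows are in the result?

Base: (Washer, need=1).
Iteration 1: components of {Washer} -> Gear = 1*3 = 3.
Iteration 2: components of {Gear} -> Widget = 3*1 = 3.
Iteration 3: components of {Widget} -> Gizmo = 3*1 = 3.
Iteration 4: components of {Gizmo} -> Base = 3*4 = 12, Nut = 3*4 = 12.
Iteration 5: components of {Base,Nut} -> Motor = 12*4 = 48.
Iteration 6: no further components; recursion stops.
Total rows emitted: 7.

7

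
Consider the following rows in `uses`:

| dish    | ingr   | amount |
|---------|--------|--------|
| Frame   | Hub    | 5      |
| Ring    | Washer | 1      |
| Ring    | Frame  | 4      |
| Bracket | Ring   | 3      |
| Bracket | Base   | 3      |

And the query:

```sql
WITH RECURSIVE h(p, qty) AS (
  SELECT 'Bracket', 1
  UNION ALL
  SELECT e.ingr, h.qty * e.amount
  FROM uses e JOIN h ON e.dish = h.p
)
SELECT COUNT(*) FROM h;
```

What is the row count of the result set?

Base: (Bracket, qty=1).
Iteration 1: components of {Bracket} -> Base = 1*3 = 3, Ring = 1*3 = 3.
Iteration 2: components of {Base,Ring} -> Frame = 3*4 = 12, Washer = 3*1 = 3.
Iteration 3: components of {Frame,Washer} -> Hub = 12*5 = 60.
Iteration 4: no further components; recursion stops.
Total rows emitted: 6.

6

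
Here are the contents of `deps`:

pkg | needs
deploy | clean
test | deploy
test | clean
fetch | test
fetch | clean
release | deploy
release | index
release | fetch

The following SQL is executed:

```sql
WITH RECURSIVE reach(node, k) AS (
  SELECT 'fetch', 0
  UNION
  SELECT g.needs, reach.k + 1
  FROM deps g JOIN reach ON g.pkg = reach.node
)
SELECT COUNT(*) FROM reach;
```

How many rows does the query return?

Base: (fetch, k=0).
Iteration 1: edges from {fetch} -> (clean, k=1), (test, k=1).
Iteration 2: edges from {clean,test} -> (clean, k=2), (deploy, k=2).
Iteration 3: edges from {clean,deploy} -> (clean, k=3).
Iteration 4: no outgoing edges from {clean}; recursion stops.
Total rows emitted: 6.

6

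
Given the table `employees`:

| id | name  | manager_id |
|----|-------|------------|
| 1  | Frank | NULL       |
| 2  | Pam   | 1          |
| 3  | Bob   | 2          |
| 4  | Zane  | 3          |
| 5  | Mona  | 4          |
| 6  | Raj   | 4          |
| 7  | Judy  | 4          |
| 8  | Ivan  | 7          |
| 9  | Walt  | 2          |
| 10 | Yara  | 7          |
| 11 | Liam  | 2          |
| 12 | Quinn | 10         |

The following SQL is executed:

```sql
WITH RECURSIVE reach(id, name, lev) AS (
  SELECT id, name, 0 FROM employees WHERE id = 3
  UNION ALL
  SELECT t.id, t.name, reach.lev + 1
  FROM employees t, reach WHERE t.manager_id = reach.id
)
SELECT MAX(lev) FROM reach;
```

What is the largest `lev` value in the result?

4

Base: id=3 (Bob) at lev 0.
Iteration 1: rows with manager_id in {3} -> Zane (id 4, lev 1).
Iteration 2: rows with manager_id in {4} -> Mona (id 5, lev 2), Raj (id 6, lev 2), Judy (id 7, lev 2).
Iteration 3: rows with manager_id in {5,6,7} -> Ivan (id 8, lev 3), Yara (id 10, lev 3).
Iteration 4: rows with manager_id in {8,10} -> Quinn (id 12, lev 4).
Iteration 5: no rows with manager_id in {12}; recursion stops.
lev values: 0, 1, 2, 2, 2, 3, 3, 4; the maximum is 4.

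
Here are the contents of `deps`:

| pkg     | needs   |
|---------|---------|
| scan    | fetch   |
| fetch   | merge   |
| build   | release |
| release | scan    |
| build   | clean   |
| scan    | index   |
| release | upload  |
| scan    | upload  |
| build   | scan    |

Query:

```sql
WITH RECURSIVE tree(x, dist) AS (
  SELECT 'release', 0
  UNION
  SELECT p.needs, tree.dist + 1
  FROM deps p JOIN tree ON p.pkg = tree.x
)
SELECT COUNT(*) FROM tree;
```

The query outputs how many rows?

7

Base: (release, dist=0).
Iteration 1: edges from {release} -> (scan, dist=1), (upload, dist=1).
Iteration 2: edges from {scan,upload} -> (fetch, dist=2), (index, dist=2), (upload, dist=2).
Iteration 3: edges from {fetch,index,upload} -> (merge, dist=3).
Iteration 4: no outgoing edges from {merge}; recursion stops.
Total rows emitted: 7.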